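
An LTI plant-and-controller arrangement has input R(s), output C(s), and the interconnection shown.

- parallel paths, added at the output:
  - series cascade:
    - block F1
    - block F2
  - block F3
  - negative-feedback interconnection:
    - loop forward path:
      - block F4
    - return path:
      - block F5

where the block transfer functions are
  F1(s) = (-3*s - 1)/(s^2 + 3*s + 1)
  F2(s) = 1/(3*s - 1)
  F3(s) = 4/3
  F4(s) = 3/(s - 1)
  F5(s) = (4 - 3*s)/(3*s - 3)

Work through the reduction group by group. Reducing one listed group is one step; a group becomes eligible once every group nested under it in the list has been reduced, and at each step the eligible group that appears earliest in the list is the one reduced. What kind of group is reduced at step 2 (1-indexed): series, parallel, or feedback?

Step 1. series reduction of F1, F2
Step 2. reduce the feedback loop with forward F4 and return F5
Step 3. sum the parallel branches (F1*F2), F3, [F4/(1+F4*F5)]
So the answer for step 2 is feedback.

Therefore the answer is feedback.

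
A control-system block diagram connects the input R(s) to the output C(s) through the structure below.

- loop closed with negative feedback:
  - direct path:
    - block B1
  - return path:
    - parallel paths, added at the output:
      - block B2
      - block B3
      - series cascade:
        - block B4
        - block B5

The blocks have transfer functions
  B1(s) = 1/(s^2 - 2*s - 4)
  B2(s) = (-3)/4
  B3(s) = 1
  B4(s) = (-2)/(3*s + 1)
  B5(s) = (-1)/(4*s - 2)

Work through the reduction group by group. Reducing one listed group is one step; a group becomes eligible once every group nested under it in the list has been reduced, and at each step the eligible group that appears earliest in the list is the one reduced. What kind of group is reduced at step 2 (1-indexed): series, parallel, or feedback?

Reducing step by step:

1. series reduction of B4, B5
2. sum the parallel branches B2, B3, (B4*B5)
3. reduce the feedback loop with forward B1 and return (B2+B3+(B4*B5))
At step 2 the group reduced is parallel.

Answer: parallel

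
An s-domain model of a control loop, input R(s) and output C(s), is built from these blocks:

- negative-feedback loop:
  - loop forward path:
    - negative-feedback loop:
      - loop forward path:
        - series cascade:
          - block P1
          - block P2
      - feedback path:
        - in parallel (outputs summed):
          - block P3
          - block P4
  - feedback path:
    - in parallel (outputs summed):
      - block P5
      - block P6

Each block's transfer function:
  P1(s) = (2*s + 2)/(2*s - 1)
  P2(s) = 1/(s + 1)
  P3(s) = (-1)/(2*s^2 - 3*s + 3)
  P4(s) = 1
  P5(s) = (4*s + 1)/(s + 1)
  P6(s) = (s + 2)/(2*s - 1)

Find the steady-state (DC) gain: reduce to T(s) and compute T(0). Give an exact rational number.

First reduce the diagram to T(s).

1. multiply P1, P2 (series) = 2/(2*s - 1)
2. sum the parallel branches P3, P4 = (2*s^2 - 3*s + 2)/(2*s^2 - 3*s + 3)
3. close the feedback loop around (P1*P2), (P3+P4) = (4*s^2 - 6*s + 6)/(4*s^3 - 4*s^2 + 3*s + 1)
4. parallel reduction of P5, P6 = (9*s^2 + s + 1)/(2*s^2 + s - 1)
5. reduce the feedback loop with forward [(P1*P2)/(1+(P1*P2)*(P3+P4))] and return (P5+P6) = (8*s^4 - 8*s^3 + 2*s^2 + 12*s - 6)/(8*s^5 + 32*s^4 - 52*s^3 + 61*s^2 - 2*s + 5)
Evaluating the step-5 result (the overall T(s)) at s = 0 gives T(0) = -6/5.

Answer: -6/5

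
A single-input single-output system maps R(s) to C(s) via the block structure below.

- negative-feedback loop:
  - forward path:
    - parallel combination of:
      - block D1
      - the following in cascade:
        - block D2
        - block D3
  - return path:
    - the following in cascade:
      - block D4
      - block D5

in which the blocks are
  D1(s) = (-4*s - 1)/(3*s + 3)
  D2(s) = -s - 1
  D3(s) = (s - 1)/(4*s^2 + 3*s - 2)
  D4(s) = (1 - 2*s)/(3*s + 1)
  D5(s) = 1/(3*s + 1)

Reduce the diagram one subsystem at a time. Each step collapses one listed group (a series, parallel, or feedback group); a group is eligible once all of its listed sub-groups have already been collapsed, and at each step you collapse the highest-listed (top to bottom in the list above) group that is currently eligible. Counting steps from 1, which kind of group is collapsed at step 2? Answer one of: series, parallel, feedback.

[1] multiply D2, D3 (series)
[2] reduce the parallel group D1, (D2*D3)
[3] reduce the series chain D4, D5
[4] reduce the feedback loop with forward (D1+(D2*D3)) and return (D4*D5)
Step 2 collapses a parallel group.

Answer: parallel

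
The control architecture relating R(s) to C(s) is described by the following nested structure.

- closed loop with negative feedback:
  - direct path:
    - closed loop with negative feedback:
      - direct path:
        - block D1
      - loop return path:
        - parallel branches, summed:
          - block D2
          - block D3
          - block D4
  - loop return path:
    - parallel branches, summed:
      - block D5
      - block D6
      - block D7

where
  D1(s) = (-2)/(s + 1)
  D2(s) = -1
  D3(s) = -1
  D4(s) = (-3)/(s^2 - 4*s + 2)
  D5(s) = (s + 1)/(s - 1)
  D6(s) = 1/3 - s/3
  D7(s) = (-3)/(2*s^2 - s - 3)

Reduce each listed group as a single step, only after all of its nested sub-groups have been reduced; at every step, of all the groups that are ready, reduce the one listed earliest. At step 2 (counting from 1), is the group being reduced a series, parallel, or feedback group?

Reducing step by step:

Step 1 - combine D2, D3, D4 in parallel
Step 2 - feedback reduction of D1, (D2+D3+D4)
Step 3 - sum the parallel branches D5, D6, D7
Step 4 - apply the feedback formula to [D1/(1+D1*(D2+D3+D4))], (D5+D6+D7)
Step 2: feedback.

Answer: feedback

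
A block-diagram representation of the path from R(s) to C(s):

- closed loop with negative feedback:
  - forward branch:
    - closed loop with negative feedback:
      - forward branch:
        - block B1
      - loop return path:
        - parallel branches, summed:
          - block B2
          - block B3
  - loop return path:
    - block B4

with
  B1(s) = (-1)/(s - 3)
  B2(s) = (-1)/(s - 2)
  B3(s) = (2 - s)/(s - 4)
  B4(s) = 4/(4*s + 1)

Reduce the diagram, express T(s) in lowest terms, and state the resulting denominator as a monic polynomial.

Step 1: combine B2, B3 in parallel: (-s^2 + 3*s)/(s^2 - 6*s + 8)
Step 2: reduce the feedback loop with forward B1 and return (B2+B3): (-s^2 + 6*s - 8)/(s^3 - 8*s^2 + 23*s - 24)
Step 3: collapse the loop ([B1/(1+B1*(B2+B3))] forward, B4 return): (-4*s^3 + 23*s^2 - 26*s - 8)/(4*s^4 - 31*s^3 + 80*s^2 - 49*s - 56)
The result of step 3 is T(s) in lowest terms. Its denominator has leading coefficient 4; dividing the denominator through by 4 makes it monic.

Final answer: s^4 - 31*s^3/4 + 20*s^2 - 49*s/4 - 14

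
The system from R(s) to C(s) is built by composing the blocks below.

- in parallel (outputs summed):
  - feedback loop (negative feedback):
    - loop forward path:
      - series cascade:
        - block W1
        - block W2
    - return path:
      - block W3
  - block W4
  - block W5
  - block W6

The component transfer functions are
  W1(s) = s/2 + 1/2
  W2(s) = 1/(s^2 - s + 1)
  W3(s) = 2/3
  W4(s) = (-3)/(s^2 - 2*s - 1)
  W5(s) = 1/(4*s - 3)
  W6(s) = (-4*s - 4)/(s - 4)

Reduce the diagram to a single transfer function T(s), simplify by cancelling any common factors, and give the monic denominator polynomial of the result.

1. combine W1, W2 in series, giving (s + 1)/(2*s^2 - 2*s + 2)
2. reduce the feedback loop with forward (W1*W2) and return W3, giving (3*s + 3)/(6*s^2 - 4*s + 8)
3. parallel reduction of [(W1*W2)/(1+(W1*W2)*W3)], W4, W5, W6, giving (-96*s^6 + 250*s^5 - 205*s^4 + 481*s^3 - 173*s^2 + 477*s - 388)/(24*s^6 - 178*s^5 + 416*s^4 - 430*s^3 + 316*s^2 + 8*s - 96)
The result of step 3 is T(s) in lowest terms. Its denominator has leading coefficient 24; dividing the denominator through by 24 makes it monic.

Therefore the answer is s^6 - 89*s^5/12 + 52*s^4/3 - 215*s^3/12 + 79*s^2/6 + s/3 - 4.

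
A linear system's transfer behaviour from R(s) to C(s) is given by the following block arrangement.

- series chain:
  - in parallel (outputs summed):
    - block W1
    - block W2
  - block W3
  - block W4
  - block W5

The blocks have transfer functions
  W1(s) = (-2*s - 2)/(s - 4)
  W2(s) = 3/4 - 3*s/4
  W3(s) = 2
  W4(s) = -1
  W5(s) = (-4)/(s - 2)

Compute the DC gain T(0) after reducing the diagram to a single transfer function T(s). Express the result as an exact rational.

(1) parallel reduction of W1, W2; result (-3*s^2 + 7*s - 20)/(4*s - 16)
(2) cascade (W1+W2), W3, W4, W5; result (-6*s^2 + 14*s - 40)/(s^2 - 6*s + 8)
The step-2 result is T(s). Setting s = 0: T(0) = -40/8 = -5.

Therefore the answer is -5.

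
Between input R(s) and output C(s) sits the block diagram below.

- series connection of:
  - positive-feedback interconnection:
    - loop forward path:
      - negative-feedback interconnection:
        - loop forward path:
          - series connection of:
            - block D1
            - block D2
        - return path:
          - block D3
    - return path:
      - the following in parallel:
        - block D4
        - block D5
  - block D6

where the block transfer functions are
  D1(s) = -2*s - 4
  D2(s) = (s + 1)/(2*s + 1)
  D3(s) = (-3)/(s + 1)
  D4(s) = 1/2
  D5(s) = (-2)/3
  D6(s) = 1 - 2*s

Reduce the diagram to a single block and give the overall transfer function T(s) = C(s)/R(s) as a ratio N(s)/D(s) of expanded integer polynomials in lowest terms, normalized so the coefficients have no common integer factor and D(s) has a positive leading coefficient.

First reduce the diagram to T(s).

(1) reduce the series chain D1, D2 -> (-2*s^2 - 6*s - 4)/(2*s + 1)
(2) close the feedback loop around (D1*D2), D3 -> (-2*s^2 - 6*s - 4)/(8*s + 13)
(3) reduce the parallel group D4, D5 -> (-1)/6
(4) collapse the loop ([(D1*D2)/(1+(D1*D2)*D3)] forward, (D4+D5) return) -> (6*s^2 + 18*s + 12)/(s^2 - 21*s - 37)
(5) multiply [[(D1*D2)/(1+(D1*D2)*D3)]/(1-[(D1*D2)/(1+(D1*D2)*D3)]*(D4+D5))], D6 (series), giving the overall T(s)

Answer: (-12*s^3 - 30*s^2 - 6*s + 12)/(s^2 - 21*s - 37)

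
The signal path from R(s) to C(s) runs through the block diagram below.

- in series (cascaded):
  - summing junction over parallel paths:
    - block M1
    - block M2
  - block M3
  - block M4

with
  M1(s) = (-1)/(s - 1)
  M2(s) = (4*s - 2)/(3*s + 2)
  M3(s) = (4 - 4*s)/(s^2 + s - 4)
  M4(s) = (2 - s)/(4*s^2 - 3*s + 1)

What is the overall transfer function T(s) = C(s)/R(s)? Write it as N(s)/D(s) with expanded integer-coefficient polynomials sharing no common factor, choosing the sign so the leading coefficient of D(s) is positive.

Reducing step by step:

1. parallel reduction of M1, M2 -> (4*s^2 - 9*s)/(3*s^2 - s - 2)
2. cascade (M1+M2), M3, M4; the result is T(s) itself (integer coefficients, no common factor, positive leading denominator coefficient)

Answer: (16*s^3 - 68*s^2 + 72*s)/(12*s^5 + 11*s^4 - 52*s^3 + 3*s^2 + 14*s - 8)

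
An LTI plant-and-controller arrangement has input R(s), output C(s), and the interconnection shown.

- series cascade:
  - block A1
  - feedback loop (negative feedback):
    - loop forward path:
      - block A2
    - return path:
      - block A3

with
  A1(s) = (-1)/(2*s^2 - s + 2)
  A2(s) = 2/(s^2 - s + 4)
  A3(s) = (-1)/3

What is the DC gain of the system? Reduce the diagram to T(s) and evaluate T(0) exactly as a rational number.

Reducing step by step:

Step 1 - reduce the feedback loop with forward A2 and return A3: 6/(3*s^2 - 3*s + 10)
Step 2 - cascade A1, [A2/(1+A2*A3)]: (-6)/(6*s^4 - 9*s^3 + 29*s^2 - 16*s + 20)
Step 2 gives the overall T(s). Then T(0) = -6/20 = -3/10.

Answer: -3/10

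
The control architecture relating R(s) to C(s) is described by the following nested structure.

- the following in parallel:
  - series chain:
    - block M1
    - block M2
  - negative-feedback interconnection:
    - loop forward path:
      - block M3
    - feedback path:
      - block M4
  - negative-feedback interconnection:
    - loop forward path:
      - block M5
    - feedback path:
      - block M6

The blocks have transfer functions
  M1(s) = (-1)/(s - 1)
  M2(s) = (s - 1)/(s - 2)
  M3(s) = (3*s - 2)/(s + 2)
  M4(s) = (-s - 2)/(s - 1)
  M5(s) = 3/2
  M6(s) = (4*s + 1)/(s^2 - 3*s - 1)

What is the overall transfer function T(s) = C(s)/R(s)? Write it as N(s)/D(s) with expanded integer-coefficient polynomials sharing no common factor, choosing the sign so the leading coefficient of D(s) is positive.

Reducing step by step:

1. multiply M1, M2 (series), giving (-1)/(s - 2)
2. apply the feedback formula to M3, M4, giving (-3*s^2 + 5*s - 2)/(2*s^2 + 3*s - 2)
3. close the feedback loop around M5, M6, giving (3*s^2 - 9*s - 3)/(2*s^2 + 6*s + 1)
4. reduce the parallel group (M1*M2), [M3/(1+M3*M4)], [M5/(1+M5*M6)], which is the overall transfer function T(s) = C(s)/R(s) in lowest terms

Answer: (-21*s^4 + 18*s^2 + 9*s - 6)/(4*s^5 + 10*s^4 - 20*s^3 - 41*s^2 + 16*s + 4)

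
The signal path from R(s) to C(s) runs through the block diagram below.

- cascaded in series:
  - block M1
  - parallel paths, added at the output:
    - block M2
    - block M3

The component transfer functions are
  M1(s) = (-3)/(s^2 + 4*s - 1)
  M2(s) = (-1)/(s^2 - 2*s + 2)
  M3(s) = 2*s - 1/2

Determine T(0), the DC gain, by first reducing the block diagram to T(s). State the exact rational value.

The answer is -3.

Reasoning:
(1) parallel reduction of M2, M3 -> (4*s^3 - 9*s^2 + 10*s - 4)/(2*s^2 - 4*s + 4)
(2) combine M1, (M2+M3) in series -> (-12*s^3 + 27*s^2 - 30*s + 12)/(2*s^4 + 4*s^3 - 14*s^2 + 20*s - 4)
Evaluating the step-2 result (the overall T(s)) at s = 0 gives T(0) = 12/(-4) = -3.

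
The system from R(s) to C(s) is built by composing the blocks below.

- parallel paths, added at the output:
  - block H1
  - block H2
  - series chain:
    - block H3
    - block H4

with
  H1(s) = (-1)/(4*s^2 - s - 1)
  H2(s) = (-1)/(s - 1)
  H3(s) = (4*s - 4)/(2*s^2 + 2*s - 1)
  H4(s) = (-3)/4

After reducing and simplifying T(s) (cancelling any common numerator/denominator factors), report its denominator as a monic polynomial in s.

Reducing step by step:

[1] multiply H3, H4 (series) -> (3 - 3*s)/(2*s^2 + 2*s - 1)
[2] parallel reduction of H1, H2, (H3*H4) -> (-20*s^4 + 19*s^3 - 7*s^2 + s + 1)/(8*s^5 - 2*s^4 - 14*s^3 + 7*s^2 + 2*s - 1)
No further cancellation is possible in the step-2 result, so that is T(s). Its denominator becomes monic after dividing by the leading coefficient 8.

Answer: s^5 - s^4/4 - 7*s^3/4 + 7*s^2/8 + s/4 - 1/8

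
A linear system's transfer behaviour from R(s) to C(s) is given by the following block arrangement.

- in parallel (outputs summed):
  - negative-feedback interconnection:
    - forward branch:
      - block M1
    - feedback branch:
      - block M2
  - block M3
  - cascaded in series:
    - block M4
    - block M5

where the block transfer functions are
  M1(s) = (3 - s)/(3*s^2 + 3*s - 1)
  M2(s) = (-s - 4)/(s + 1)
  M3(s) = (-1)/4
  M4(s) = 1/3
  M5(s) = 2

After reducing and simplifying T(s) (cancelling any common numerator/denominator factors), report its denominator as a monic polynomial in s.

(1) close the feedback loop around M1, M2 gives (-s^2 + 2*s + 3)/(3*s^3 + 7*s^2 + 3*s - 13)
(2) cascade M4, M5 gives 2/3
(3) sum the parallel branches [M1/(1+M1*M2)], M3, (M4*M5) gives (15*s^3 + 23*s^2 + 39*s - 29)/(36*s^3 + 84*s^2 + 36*s - 156)
The result of step 3 is T(s) in lowest terms. Its denominator has leading coefficient 36; dividing the denominator through by 36 makes it monic.

Therefore the answer is s^3 + 7*s^2/3 + s - 13/3.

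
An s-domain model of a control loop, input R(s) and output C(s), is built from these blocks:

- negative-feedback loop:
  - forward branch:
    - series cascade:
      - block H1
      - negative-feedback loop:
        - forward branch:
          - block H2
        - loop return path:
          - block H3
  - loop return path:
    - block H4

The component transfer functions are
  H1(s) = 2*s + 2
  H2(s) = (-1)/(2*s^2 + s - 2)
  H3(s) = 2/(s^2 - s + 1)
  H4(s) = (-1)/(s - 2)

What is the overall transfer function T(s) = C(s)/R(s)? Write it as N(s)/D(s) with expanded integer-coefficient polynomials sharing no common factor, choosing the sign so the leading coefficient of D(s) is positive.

1. feedback reduction of H2, H3: (-s^2 + s - 1)/(2*s^4 - s^3 - s^2 + 3*s - 4)
2. series reduction of H1, [H2/(1+H2*H3)]: (-2*s^3 - 2)/(2*s^4 - s^3 - s^2 + 3*s - 4)
3. feedback reduction of (H1*[H2/(1+H2*H3)]), H4, giving the overall T(s)

Hence the answer: (-2*s^4 + 4*s^3 - 2*s + 4)/(2*s^5 - 5*s^4 + 3*s^3 + 5*s^2 - 10*s + 10)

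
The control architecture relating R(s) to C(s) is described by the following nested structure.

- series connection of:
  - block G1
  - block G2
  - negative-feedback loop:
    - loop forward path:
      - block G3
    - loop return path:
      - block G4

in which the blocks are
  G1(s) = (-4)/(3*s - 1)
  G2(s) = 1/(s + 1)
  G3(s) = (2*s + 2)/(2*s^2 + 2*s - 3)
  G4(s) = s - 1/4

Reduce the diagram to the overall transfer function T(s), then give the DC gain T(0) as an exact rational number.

[1] reduce the feedback loop with forward G3 and return G4 -> (4*s + 4)/(8*s^2 + 7*s - 7)
[2] multiply G1, G2, [G3/(1+G3*G4)] (series) -> (-16)/(24*s^3 + 13*s^2 - 28*s + 7)
Evaluating the step-2 result (the overall T(s)) at s = 0 gives T(0) = -16/7.

Hence the answer: -16/7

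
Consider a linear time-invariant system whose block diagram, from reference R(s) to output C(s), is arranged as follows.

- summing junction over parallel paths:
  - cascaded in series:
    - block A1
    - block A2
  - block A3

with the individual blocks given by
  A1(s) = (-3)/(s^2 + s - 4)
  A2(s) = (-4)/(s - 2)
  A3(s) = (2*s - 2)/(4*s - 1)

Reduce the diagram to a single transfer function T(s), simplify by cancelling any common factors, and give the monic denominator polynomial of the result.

Step 1: cascade A1, A2; result 12/(s^3 - s^2 - 6*s + 8)
Step 2: parallel reduction of (A1*A2), A3; result (2*s^4 - 4*s^3 - 10*s^2 + 76*s - 28)/(4*s^4 - 5*s^3 - 23*s^2 + 38*s - 8)
Step 2 gives the fully reduced T(s), with no common factor left to cancel. The denominator's leading coefficient is 4, so divide each of its coefficients by 4 to get the monic form.

Therefore the answer is s^4 - 5*s^3/4 - 23*s^2/4 + 19*s/2 - 2.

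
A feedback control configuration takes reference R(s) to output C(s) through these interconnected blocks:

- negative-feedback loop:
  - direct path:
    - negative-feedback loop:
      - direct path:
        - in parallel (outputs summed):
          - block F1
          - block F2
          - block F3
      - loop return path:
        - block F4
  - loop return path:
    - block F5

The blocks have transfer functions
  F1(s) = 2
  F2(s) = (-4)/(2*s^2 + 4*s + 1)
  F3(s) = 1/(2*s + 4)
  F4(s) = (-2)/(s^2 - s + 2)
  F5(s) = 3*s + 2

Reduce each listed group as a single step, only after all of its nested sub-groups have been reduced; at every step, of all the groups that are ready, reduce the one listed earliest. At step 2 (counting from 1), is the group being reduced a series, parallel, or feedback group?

The answer is feedback.

Reasoning:
Step 1: sum the parallel branches F1, F2, F3
Step 2: close the feedback loop around (F1+F2+F3), F4
Step 3: reduce the feedback loop with forward [(F1+F2+F3)/(1+(F1+F2+F3)*F4)] and return F5
So the answer for step 2 is feedback.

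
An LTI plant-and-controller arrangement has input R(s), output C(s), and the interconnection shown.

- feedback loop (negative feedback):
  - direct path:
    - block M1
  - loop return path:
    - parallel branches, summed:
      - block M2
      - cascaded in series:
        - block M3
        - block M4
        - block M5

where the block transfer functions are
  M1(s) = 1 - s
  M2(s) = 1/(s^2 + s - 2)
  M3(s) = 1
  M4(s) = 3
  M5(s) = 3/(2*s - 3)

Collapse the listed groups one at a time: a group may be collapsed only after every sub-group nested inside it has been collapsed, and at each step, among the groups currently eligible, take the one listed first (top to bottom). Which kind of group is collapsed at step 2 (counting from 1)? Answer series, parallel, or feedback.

Answer: parallel

Working:
[1] cascade M3, M4, M5
[2] reduce the parallel group M2, (M3*M4*M5)
[3] feedback reduction of M1, (M2+(M3*M4*M5))
Step 2 collapses a parallel group.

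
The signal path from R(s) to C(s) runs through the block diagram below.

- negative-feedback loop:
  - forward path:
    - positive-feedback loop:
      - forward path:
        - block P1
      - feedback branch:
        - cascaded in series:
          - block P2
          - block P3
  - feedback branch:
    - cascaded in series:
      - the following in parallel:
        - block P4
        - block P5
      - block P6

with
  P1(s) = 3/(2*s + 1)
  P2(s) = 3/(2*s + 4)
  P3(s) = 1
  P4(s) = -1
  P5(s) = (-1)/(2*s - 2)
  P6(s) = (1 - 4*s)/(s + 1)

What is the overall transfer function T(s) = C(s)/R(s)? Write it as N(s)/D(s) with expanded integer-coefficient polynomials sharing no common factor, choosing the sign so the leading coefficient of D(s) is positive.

Answer: (6*s^3 + 12*s^2 - 6*s - 12)/(4*s^4 + 34*s^3 + 21*s^2 - 43*s + 11)

Working:
Step 1. cascade P2, P3 -> 3/(2*s + 4)
Step 2. close the feedback loop around P1, (P2*P3) -> (6*s + 12)/(4*s^2 + 10*s - 5)
Step 3. parallel reduction of P4, P5 -> (1 - 2*s)/(2*s - 2)
Step 4. series reduction of (P4+P5), P6 -> (8*s^2 - 6*s + 1)/(2*s^2 - 2)
Step 5. close the feedback loop around [P1/(1-P1*(P2*P3))], ((P4+P5)*P6), which is the overall transfer function T(s) = C(s)/R(s) in lowest terms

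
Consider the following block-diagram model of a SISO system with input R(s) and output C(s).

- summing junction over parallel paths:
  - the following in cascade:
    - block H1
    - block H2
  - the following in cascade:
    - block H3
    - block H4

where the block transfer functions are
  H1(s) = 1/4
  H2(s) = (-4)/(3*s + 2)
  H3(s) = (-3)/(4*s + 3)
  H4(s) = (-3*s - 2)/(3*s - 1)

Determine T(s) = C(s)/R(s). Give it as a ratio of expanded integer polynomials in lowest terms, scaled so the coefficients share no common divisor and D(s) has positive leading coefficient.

[1] reduce the series chain H1, H2; result (-1)/(3*s + 2)
[2] cascade H3, H4; result (9*s + 6)/(12*s^2 + 5*s - 3)
[3] combine (H1*H2), (H3*H4) in parallel - this is the overall T(s), already in the required normalized form

Answer: (15*s^2 + 31*s + 15)/(36*s^3 + 39*s^2 + s - 6)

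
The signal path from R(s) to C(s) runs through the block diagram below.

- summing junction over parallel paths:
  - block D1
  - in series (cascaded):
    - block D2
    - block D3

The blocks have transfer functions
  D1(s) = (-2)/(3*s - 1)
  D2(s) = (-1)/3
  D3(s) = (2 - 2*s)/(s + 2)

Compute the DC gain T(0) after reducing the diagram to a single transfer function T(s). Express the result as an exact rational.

The answer is 5/3.

Reasoning:
Step 1 - series reduction of D2, D3: (2*s - 2)/(3*s + 6)
Step 2 - sum the parallel branches D1, (D2*D3): (6*s^2 - 14*s - 10)/(9*s^2 + 15*s - 6)
Evaluating the step-2 result (the overall T(s)) at s = 0 gives T(0) = -10/(-6) = 5/3.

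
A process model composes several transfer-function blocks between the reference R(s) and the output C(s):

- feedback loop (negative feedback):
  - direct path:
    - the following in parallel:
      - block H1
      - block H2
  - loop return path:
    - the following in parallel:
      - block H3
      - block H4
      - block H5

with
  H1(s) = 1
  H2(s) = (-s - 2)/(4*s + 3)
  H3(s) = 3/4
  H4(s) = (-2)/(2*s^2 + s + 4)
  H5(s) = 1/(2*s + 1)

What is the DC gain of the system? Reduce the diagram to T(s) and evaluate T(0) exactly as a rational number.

Reducing step by step:

Step 1: sum the parallel branches H1, H2, giving (3*s + 1)/(4*s + 3)
Step 2: reduce the parallel group H3, H4, H5, giving (12*s^3 + 20*s^2 + 15*s + 20)/(16*s^3 + 16*s^2 + 36*s + 16)
Step 3: feedback reduction of (H1+H2), (H3+H4+H5), giving (48*s^4 + 64*s^3 + 124*s^2 + 84*s + 16)/(100*s^4 + 184*s^3 + 257*s^2 + 247*s + 68)
DC gain: substitute s = 0 into T(s) from step 3: T(0) = 16/68 = 4/17.

Answer: 4/17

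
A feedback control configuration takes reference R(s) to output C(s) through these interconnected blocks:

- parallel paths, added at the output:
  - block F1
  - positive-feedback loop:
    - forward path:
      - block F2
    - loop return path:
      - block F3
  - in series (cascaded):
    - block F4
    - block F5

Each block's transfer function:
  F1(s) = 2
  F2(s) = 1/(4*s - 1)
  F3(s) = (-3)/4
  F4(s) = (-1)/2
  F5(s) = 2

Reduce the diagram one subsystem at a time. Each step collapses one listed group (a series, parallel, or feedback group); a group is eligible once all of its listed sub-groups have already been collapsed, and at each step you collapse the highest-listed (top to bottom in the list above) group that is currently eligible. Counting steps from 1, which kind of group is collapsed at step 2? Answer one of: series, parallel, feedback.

1. feedback reduction of F2, F3
2. series reduction of F4, F5
3. parallel reduction of F1, [F2/(1-F2*F3)], (F4*F5)
The group at step 2 is a series group.

Answer: series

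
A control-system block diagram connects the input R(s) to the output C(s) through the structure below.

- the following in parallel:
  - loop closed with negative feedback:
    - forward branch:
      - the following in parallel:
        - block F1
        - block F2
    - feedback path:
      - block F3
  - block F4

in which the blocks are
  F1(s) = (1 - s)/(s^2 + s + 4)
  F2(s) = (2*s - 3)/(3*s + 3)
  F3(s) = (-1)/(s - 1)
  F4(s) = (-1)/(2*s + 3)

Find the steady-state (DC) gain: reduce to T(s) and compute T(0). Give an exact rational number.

Reducing step by step:

(1) combine F1, F2 in parallel: (2*s^3 - 4*s^2 + 5*s - 9)/(3*s^3 + 6*s^2 + 15*s + 12)
(2) collapse the loop ((F1+F2) forward, F3 return): (2*s^4 - 6*s^3 + 9*s^2 - 14*s + 9)/(3*s^4 + s^3 + 13*s^2 - 8*s - 3)
(3) reduce the parallel group [(F1+F2)/(1+(F1+F2)*F3)], F4: (4*s^5 - 9*s^4 - s^3 - 14*s^2 - 16*s + 30)/(6*s^5 + 11*s^4 + 29*s^3 + 23*s^2 - 30*s - 9)
DC gain: substitute s = 0 into T(s) from step 3: T(0) = 30/(-9) = -10/3.

Answer: -10/3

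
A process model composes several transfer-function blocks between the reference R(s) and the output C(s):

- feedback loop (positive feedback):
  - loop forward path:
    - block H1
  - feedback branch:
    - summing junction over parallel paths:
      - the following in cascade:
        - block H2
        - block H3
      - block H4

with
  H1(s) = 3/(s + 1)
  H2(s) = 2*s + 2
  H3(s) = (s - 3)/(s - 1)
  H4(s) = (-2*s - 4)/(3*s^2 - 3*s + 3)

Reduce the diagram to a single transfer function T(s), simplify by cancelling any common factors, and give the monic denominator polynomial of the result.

Step 1 - cascade H2, H3; result (2*s^2 - 4*s - 6)/(s - 1)
Step 2 - combine (H2*H3), H4 in parallel; result (6*s^4 - 18*s^3 - 2*s^2 + 4*s - 14)/(3*s^3 - 6*s^2 + 6*s - 3)
Step 3 - close the feedback loop around H1, ((H2*H3)+H4); result (-3*s^3 + 6*s^2 - 6*s + 3)/(5*s^4 - 17*s^3 - 2*s^2 + 3*s - 13)
The result of step 3 is T(s) in lowest terms. Its denominator has leading coefficient 5; dividing the denominator through by 5 makes it monic.

Therefore the answer is s^4 - 17*s^3/5 - 2*s^2/5 + 3*s/5 - 13/5.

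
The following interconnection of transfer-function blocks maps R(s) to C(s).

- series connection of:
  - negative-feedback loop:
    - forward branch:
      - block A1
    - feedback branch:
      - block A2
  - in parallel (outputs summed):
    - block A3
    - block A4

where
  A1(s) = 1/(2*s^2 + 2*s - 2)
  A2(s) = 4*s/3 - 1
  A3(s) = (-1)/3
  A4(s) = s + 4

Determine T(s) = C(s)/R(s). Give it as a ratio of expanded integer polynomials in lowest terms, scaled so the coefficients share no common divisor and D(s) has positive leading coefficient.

Reducing step by step:

Step 1 - feedback reduction of A1, A2: 3/(6*s^2 + 10*s - 9)
Step 2 - reduce the parallel group A3, A4: s + 11/3
Step 3 - combine [A1/(1+A1*A2)], (A3+A4) in series, giving the overall T(s)

Answer: (3*s + 11)/(6*s^2 + 10*s - 9)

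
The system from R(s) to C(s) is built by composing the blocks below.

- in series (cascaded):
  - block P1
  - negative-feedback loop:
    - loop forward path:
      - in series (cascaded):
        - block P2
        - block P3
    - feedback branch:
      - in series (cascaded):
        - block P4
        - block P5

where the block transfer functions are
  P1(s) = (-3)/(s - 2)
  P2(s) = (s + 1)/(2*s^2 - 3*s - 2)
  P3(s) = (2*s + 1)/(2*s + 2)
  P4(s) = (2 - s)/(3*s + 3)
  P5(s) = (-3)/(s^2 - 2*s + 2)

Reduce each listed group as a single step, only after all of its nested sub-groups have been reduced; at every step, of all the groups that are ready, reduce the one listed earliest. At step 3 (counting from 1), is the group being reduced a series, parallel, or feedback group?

Step 1 - multiply P2, P3 (series)
Step 2 - reduce the series chain P4, P5
Step 3 - collapse the loop ((P2*P3) forward, (P4*P5) return)
Step 4 - series reduction of P1, [(P2*P3)/(1+(P2*P3)*(P4*P5))]
Step 3: feedback.

Therefore the answer is feedback.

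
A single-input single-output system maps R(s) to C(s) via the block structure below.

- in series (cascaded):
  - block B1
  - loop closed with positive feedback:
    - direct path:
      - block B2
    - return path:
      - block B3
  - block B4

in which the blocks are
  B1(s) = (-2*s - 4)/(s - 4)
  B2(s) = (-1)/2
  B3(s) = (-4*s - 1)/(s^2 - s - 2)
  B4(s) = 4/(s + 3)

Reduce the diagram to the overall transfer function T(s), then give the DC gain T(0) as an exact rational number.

(1) reduce the feedback loop with forward B2 and return B3; result (-s^2 + s + 2)/(2*s^2 - 6*s - 5)
(2) combine B1, [B2/(1-B2*B3)], B4 in series; result (8*s^3 + 8*s^2 - 32*s - 32)/(2*s^4 - 8*s^3 - 23*s^2 + 77*s + 60)
That last expression is T(s); at s = 0 only the constant terms survive, so T(0) = -32/60 = -8/15.

Hence the answer: -8/15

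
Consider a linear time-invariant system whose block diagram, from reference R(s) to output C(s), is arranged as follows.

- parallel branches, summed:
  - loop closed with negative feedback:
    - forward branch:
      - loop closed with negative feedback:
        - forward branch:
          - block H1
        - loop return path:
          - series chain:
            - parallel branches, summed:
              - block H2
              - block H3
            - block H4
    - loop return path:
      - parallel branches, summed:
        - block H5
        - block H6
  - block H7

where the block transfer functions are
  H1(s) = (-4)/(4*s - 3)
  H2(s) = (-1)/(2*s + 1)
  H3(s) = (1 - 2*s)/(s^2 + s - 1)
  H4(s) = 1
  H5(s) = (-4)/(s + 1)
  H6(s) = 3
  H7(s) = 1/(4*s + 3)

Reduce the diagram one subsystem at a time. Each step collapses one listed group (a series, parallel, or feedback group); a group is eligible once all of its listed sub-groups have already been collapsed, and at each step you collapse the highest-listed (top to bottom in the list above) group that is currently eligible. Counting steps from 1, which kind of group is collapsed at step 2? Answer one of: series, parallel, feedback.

Step 1 - combine H2, H3 in parallel
Step 2 - combine (H2+H3), H4 in series
Step 3 - feedback reduction of H1, ((H2+H3)*H4)
Step 4 - parallel reduction of H5, H6
Step 5 - close the feedback loop around [H1/(1+H1*((H2+H3)*H4))], (H5+H6)
Step 6 - add [[H1/(1+H1*((H2+H3)*H4))]/(1+[H1/(1+H1*((H2+H3)*H4))]*(H5+H6))], H7 (parallel)
Step 2: series.

Hence the answer: series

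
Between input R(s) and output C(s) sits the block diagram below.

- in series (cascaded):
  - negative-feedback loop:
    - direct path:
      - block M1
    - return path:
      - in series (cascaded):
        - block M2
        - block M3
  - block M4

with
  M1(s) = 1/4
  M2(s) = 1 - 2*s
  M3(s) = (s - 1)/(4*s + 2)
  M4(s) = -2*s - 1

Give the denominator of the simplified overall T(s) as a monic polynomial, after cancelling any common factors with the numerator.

First reduce the diagram to T(s).

Step 1 - combine M2, M3 in series = (-2*s^2 + 3*s - 1)/(4*s + 2)
Step 2 - reduce the feedback loop with forward M1 and return (M2*M3) = (-4*s - 2)/(2*s^2 - 19*s - 7)
Step 3 - cascade [M1/(1+M1*(M2*M3))], M4 = (8*s^2 + 8*s + 2)/(2*s^2 - 19*s - 7)
T(s) is the step-3 result (common factors already cancelled). Leading coefficient of the denominator: 2. Divide through by 2 for the monic polynomial.

Answer: s^2 - 19*s/2 - 7/2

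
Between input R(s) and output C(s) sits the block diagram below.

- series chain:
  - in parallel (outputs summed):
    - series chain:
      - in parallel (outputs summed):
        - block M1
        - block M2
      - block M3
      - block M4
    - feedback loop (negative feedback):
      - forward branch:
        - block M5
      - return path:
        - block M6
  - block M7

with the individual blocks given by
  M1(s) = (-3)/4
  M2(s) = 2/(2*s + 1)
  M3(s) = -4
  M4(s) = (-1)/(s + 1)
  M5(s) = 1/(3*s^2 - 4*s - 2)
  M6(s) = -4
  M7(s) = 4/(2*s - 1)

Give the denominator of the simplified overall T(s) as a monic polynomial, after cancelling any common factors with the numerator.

The answer is s^5 - s^4/3 - 43*s^3/12 - 23*s^2/12 + 5*s/6 + 1/2.

Reasoning:
Step 1. sum the parallel branches M1, M2: (5 - 6*s)/(8*s + 4)
Step 2. reduce the series chain (M1+M2), M3, M4: (5 - 6*s)/(2*s^2 + 3*s + 1)
Step 3. feedback reduction of M5, M6: 1/(3*s^2 - 4*s - 6)
Step 4. combine ((M1+M2)*M3*M4), [M5/(1+M5*M6)] in parallel: (-18*s^3 + 41*s^2 + 19*s - 29)/(6*s^4 + s^3 - 21*s^2 - 22*s - 6)
Step 5. cascade (((M1+M2)*M3*M4)+[M5/(1+M5*M6)]), M7: (-72*s^3 + 164*s^2 + 76*s - 116)/(12*s^5 - 4*s^4 - 43*s^3 - 23*s^2 + 10*s + 6)
T(s) is the step-5 result (common factors already cancelled). Leading coefficient of the denominator: 12. Divide through by 12 for the monic polynomial.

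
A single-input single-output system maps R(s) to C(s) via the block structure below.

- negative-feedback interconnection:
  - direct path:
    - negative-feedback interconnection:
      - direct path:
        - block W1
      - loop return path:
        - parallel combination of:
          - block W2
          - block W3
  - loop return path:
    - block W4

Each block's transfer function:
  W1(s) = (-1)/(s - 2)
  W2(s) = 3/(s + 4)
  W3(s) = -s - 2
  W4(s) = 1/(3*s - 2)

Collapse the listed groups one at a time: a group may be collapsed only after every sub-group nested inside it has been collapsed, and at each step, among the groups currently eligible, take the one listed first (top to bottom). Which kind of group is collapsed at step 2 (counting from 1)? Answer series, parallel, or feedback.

[1] parallel reduction of W2, W3
[2] apply the feedback formula to W1, (W2+W3)
[3] apply the feedback formula to [W1/(1+W1*(W2+W3))], W4
Step 2 collapses a feedback group.

Answer: feedback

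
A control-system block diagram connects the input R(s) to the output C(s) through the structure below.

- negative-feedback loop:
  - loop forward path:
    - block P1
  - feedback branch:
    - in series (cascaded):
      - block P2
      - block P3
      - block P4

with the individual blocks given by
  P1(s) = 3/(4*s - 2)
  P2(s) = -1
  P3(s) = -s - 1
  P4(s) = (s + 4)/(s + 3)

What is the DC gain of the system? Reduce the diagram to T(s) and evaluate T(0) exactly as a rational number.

(1) cascade P2, P3, P4 gives (s^2 + 5*s + 4)/(s + 3)
(2) apply the feedback formula to P1, (P2*P3*P4) gives (3*s + 9)/(7*s^2 + 25*s + 6)
Evaluating the step-2 result (the overall T(s)) at s = 0 gives T(0) = 9/6 = 3/2.

Therefore the answer is 3/2.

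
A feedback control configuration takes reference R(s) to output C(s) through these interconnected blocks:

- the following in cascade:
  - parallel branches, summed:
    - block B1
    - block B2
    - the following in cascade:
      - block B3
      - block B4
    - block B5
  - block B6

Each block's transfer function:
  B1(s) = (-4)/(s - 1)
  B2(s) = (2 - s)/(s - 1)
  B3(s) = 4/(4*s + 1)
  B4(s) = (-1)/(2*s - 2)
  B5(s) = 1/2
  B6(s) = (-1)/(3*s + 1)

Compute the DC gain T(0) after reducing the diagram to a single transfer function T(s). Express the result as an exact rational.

Step 1: multiply B3, B4 (series), giving (-2)/(4*s^2 - 3*s - 1)
Step 2: parallel reduction of B1, B2, (B3*B4), B5, giving (-4*s^2 - 21*s - 9)/(8*s^2 - 6*s - 2)
Step 3: series reduction of (B1+B2+(B3*B4)+B5), B6, giving (4*s^2 + 21*s + 9)/(24*s^3 - 10*s^2 - 12*s - 2)
Evaluating the step-3 result (the overall T(s)) at s = 0 gives T(0) = 9/(-2) = -9/2.

Answer: -9/2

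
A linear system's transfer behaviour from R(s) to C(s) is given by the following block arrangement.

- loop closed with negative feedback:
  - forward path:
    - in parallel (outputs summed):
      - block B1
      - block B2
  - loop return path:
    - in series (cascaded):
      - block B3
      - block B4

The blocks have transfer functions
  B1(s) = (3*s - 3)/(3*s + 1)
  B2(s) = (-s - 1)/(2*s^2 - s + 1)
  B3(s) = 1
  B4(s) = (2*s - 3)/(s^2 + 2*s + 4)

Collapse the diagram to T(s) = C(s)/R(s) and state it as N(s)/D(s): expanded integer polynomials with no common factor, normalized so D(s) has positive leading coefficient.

Reducing step by step:

Step 1: sum the parallel branches B1, B2 gives (6*s^3 - 12*s^2 + 2*s - 4)/(6*s^3 - s^2 + 2*s + 1)
Step 2: multiply B3, B4 (series) gives (2*s - 3)/(s^2 + 2*s + 4)
Step 3: apply the feedback formula to (B1+B2), (B3*B4) - this is the overall T(s), already in the required normalized form

Answer: (6*s^5 + 2*s^3 - 48*s^2 - 16)/(6*s^5 + 23*s^4 - 18*s^3 + 41*s^2 - 4*s + 16)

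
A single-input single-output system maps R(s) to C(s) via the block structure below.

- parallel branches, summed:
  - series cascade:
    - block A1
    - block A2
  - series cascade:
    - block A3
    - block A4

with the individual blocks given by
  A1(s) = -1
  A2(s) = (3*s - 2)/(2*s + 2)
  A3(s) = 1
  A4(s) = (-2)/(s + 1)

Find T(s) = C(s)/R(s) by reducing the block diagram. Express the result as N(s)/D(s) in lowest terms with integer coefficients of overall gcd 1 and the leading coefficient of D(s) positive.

Step 1: cascade A1, A2, giving (2 - 3*s)/(2*s + 2)
Step 2: series reduction of A3, A4, giving (-2)/(s + 1)
Step 3: parallel reduction of (A1*A2), (A3*A4), which is the overall transfer function T(s) = C(s)/R(s) in lowest terms

Final answer: (-3*s - 2)/(2*s + 2)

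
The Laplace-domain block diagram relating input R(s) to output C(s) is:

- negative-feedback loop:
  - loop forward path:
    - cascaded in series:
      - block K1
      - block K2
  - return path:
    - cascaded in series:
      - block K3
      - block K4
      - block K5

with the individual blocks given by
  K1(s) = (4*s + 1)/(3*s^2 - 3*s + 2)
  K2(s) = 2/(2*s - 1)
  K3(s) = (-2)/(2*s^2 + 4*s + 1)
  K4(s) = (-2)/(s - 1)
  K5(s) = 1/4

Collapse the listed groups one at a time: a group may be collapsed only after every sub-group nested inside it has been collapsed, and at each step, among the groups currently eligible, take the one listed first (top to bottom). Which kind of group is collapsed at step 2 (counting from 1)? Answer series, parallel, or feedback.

The answer is series.

Reasoning:
Step 1: multiply K1, K2 (series)
Step 2: reduce the series chain K3, K4, K5
Step 3: feedback reduction of (K1*K2), (K3*K4*K5)
Step 2: series.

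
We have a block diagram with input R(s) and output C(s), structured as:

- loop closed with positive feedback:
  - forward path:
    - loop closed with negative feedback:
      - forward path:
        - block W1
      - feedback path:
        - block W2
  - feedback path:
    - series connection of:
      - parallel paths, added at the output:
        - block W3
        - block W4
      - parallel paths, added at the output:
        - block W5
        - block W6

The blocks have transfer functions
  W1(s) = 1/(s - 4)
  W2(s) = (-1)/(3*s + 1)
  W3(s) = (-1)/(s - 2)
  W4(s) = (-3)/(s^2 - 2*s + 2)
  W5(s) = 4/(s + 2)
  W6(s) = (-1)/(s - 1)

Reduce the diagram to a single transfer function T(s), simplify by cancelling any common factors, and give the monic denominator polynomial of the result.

The answer is s^6 - 14*s^5/3 + 18*s^3 - 56*s^2/3 - 19*s/3 + 8/3.

Reasoning:
Step 1: reduce the feedback loop with forward W1 and return W2: (3*s + 1)/(3*s^2 - 11*s - 5)
Step 2: combine W3, W4 in parallel: (-s^2 - s + 4)/(s^3 - 4*s^2 + 6*s - 4)
Step 3: sum the parallel branches W5, W6: (3*s - 6)/(s^2 + s - 2)
Step 4: reduce the series chain (W3+W4), (W5+W6): (-3*s^2 - 3*s + 12)/(s^4 - s^3 - 2*s^2 + 6*s - 4)
Step 5: apply the feedback formula to [W1/(1+W1*W2)], ((W3+W4)*(W5+W6)): (3*s^5 - 2*s^4 - 7*s^3 + 16*s^2 - 6*s - 4)/(3*s^6 - 14*s^5 + 54*s^3 - 56*s^2 - 19*s + 8)
Step 5 gives the fully reduced T(s), with no common factor left to cancel. The denominator's leading coefficient is 3, so divide each of its coefficients by 3 to get the monic form.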